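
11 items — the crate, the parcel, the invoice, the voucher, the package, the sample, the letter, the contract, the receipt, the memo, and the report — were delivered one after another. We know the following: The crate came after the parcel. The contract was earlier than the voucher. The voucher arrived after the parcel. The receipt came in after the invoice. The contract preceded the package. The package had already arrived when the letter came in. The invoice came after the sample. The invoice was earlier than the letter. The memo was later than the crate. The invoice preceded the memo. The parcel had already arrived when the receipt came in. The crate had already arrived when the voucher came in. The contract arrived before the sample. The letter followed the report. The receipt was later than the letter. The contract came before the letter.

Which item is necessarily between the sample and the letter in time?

the invoice

Tracing the constraints gives the sample → the invoice → the letter, so the invoice sits after the sample and before the letter.
No other item is forced both after the sample and before the letter.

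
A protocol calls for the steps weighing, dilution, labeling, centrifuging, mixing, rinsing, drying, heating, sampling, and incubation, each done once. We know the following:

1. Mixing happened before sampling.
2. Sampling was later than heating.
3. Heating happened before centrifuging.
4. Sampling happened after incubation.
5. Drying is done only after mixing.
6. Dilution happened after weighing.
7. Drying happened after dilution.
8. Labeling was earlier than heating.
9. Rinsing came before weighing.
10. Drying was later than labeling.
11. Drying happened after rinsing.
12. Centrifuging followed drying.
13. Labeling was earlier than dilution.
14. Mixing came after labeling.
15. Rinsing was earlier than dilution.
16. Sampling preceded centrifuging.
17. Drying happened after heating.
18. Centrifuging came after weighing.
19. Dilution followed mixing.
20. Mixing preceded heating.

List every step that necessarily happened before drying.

dilution, heating, labeling, mixing, rinsing, weighing

Directly stated before drying: dilution, heating, labeling, mixing, and rinsing.
Weighing reaches drying via weighing → dilution → drying.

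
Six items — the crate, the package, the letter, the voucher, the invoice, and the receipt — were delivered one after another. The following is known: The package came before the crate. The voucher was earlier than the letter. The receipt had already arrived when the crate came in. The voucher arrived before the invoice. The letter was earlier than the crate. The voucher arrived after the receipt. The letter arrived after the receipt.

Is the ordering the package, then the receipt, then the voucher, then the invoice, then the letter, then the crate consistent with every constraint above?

yes

Check each stated constraint against the proposed order — e.g. the receipt is ahead of the crate; the package is ahead of the crate. Every pair is in the required order; nothing is violated.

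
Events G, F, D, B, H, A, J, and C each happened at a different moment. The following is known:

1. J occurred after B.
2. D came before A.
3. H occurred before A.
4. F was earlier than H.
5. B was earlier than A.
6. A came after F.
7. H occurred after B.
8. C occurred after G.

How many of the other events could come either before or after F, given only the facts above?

5

Forced after F: A and H.
That leaves B, C, D, G, and J with no forced order relative to F — 5.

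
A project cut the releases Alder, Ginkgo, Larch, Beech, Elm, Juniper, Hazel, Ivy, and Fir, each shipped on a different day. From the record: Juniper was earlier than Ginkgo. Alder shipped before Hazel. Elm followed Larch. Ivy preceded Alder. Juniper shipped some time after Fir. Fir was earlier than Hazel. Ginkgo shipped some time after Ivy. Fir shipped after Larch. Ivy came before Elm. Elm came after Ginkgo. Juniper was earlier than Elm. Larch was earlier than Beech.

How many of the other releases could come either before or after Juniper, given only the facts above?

Forced before Juniper: Fir and Larch; forced after Juniper: Elm and Ginkgo.
That leaves Alder, Beech, Hazel, and Ivy with no forced order relative to Juniper — 4.

4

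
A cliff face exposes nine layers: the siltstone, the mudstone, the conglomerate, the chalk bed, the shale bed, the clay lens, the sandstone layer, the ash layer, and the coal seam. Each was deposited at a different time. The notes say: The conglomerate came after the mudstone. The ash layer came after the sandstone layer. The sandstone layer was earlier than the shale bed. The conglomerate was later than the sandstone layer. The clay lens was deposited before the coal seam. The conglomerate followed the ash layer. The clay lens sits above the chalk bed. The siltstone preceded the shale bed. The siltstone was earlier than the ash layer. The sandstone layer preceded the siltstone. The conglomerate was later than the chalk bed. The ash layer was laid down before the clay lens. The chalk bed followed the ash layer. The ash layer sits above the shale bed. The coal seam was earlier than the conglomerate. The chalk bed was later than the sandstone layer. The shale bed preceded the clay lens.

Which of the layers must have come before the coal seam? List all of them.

the ash layer, the chalk bed, the clay lens, the sandstone layer, the shale bed, the siltstone

Directly stated before the coal seam: the clay lens.
The ash layer reaches the coal seam via the ash layer → the clay lens → the coal seam.
The chalk bed reaches the coal seam via the chalk bed → the clay lens → the coal seam.
The sandstone layer reaches the coal seam via the sandstone layer → the shale bed → the clay lens → the coal seam.
Likewise the shale bed and the siltstone each reach the coal seam by chaining the stated constraints.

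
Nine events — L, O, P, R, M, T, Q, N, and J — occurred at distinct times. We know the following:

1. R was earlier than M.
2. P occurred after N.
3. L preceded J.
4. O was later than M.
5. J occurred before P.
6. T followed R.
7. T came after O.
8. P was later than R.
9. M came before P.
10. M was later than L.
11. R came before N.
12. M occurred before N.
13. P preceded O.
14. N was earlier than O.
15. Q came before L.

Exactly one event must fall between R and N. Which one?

Tracing the constraints gives R → M → N, so M sits after R and before N.
No other event is forced both after R and before N.

M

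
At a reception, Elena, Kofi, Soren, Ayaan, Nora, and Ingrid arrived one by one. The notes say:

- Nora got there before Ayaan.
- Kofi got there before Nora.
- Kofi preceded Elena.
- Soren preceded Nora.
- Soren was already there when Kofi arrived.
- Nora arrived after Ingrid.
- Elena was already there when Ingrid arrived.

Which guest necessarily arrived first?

Soren

Soren has a chain of constraints placing them before every other guest, so Soren must be first.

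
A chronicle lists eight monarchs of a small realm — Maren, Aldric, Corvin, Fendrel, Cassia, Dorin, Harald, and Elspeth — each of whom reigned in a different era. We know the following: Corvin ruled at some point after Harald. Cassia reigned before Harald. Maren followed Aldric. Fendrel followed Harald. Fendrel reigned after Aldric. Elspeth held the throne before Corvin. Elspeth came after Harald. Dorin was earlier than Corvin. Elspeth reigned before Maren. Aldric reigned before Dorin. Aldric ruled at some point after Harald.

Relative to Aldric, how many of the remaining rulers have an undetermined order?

Forced before Aldric: Cassia and Harald; forced after Aldric: Corvin, Dorin, Fendrel, and Maren.
That leaves Elspeth with no forced order relative to Aldric — 1.

1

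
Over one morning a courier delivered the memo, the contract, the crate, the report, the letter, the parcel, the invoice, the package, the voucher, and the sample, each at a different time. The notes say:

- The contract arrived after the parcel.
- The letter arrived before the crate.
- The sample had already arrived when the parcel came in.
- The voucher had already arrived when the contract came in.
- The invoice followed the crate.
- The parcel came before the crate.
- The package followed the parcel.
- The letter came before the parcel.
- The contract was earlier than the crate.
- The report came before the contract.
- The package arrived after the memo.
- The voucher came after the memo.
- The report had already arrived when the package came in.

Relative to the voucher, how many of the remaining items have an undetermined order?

5

Forced before the voucher: the memo; forced after the voucher: the contract, the crate, and the invoice.
That leaves the letter, the package, the parcel, the report, and the sample with no forced order relative to the voucher — 5.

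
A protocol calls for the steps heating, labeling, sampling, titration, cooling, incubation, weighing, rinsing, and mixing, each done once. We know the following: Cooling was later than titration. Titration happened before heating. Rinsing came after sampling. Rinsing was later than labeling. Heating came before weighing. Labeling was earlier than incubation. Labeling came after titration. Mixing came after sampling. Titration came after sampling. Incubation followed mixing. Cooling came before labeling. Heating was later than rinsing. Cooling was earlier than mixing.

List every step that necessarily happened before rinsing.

Directly stated before rinsing: labeling and sampling.
Cooling reaches rinsing via cooling → labeling → rinsing.
Titration reaches rinsing via titration → labeling → rinsing.

cooling, labeling, sampling, titration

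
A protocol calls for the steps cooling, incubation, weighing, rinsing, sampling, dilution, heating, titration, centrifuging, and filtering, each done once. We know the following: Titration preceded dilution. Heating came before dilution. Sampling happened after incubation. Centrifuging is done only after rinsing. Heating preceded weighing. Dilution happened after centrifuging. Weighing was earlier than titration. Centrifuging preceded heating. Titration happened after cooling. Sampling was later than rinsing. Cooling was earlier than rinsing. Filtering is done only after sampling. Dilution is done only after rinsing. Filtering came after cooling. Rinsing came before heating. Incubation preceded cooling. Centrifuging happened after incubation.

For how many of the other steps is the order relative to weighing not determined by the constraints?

Forced before weighing: centrifuging, cooling, heating, incubation, and rinsing; forced after weighing: dilution and titration.
That leaves filtering and sampling with no forced order relative to weighing — 2.

2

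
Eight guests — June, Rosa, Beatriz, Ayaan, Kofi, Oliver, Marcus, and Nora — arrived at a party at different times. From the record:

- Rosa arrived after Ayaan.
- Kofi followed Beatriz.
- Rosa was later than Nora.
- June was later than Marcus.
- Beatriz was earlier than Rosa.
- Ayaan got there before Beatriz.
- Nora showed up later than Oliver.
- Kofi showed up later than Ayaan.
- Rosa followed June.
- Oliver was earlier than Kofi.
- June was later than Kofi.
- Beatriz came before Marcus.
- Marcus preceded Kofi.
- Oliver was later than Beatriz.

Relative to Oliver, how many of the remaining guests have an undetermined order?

1

Forced before Oliver: Ayaan and Beatriz; forced after Oliver: June, Kofi, Nora, and Rosa.
That leaves Marcus with no forced order relative to Oliver — 1.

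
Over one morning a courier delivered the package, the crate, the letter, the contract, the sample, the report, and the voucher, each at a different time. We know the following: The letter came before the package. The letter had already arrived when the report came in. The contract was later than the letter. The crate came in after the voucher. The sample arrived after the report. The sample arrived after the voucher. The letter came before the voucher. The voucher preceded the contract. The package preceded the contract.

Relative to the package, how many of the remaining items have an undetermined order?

Forced before the package: the letter; forced after the package: the contract.
That leaves the crate, the report, the sample, and the voucher with no forced order relative to the package — 4.

4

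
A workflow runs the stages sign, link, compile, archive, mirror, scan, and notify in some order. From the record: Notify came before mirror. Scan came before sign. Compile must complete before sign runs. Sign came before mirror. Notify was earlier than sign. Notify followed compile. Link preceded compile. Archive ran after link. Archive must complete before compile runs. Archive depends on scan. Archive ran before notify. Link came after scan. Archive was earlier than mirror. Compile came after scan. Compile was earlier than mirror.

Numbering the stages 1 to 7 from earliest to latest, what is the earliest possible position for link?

Scan must come before link — 1 forced predecessor.
Nothing else is forced ahead of link, so its earliest slot is position 1 + 1 = 2.

2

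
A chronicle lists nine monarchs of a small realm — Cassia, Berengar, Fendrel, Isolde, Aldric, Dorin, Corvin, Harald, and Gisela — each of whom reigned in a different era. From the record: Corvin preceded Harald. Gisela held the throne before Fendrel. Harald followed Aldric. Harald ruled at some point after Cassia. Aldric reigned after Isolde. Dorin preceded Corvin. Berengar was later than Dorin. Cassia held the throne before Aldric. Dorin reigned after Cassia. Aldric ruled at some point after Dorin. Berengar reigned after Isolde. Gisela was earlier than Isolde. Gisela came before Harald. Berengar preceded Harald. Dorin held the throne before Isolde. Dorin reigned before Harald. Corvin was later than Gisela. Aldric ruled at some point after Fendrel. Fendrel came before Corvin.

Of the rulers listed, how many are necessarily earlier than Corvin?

4

Directly stated before Corvin: Dorin, Fendrel, and Gisela.
Cassia reaches Corvin via Cassia → Dorin → Corvin.
That's Cassia, Dorin, Fendrel, and Gisela — 4 in all.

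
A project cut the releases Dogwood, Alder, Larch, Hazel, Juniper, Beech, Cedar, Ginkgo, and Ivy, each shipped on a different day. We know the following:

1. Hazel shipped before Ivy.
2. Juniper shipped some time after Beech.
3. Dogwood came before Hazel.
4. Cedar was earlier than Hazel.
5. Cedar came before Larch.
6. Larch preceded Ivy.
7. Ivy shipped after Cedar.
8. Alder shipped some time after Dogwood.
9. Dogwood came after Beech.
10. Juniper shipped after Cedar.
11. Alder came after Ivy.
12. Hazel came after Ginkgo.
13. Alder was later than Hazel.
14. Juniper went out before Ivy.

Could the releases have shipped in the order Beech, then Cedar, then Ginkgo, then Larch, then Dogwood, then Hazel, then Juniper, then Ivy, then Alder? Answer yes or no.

yes

Check each stated constraint against the proposed order — e.g. Cedar is ahead of Ivy; Beech is ahead of Juniper. Every pair is in the required order; nothing is violated.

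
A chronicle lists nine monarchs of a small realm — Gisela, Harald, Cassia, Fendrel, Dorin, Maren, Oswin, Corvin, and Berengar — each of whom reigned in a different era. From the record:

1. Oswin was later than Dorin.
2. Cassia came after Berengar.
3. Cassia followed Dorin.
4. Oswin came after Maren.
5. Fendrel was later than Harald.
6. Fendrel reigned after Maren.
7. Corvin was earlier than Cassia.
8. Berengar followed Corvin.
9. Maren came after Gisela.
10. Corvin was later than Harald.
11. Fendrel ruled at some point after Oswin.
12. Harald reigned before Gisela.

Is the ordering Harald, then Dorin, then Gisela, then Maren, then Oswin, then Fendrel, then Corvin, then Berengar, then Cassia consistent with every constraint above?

Check each stated constraint against the proposed order — e.g. Harald is ahead of Corvin; Dorin is ahead of Cassia. Every pair is in the required order; nothing is violated.

yes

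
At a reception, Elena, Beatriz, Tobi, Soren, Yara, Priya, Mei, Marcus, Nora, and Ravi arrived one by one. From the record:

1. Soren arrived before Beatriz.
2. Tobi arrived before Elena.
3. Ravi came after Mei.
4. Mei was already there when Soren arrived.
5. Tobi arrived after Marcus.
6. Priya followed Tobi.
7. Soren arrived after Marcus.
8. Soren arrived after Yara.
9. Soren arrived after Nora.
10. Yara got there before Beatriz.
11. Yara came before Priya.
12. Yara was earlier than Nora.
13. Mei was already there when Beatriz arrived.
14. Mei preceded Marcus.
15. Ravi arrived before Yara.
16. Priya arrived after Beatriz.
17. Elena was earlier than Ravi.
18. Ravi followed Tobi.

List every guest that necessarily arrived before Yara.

Elena, Marcus, Mei, Ravi, Tobi

Directly stated before Yara: Ravi.
Elena reaches Yara via Elena → Ravi → Yara.
Marcus reaches Yara via Marcus → Tobi → Ravi → Yara.
Mei reaches Yara via Mei → Ravi → Yara.
Likewise Tobi reaches Yara by chaining the stated constraints.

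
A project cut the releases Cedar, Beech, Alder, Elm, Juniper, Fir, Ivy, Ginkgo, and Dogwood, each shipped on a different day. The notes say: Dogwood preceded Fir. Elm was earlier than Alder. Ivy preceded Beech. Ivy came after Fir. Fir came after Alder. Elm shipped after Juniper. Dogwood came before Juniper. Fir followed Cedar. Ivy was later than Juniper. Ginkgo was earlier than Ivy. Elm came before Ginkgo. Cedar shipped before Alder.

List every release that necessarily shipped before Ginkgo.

Dogwood, Elm, Juniper

Directly stated before Ginkgo: Elm.
Dogwood reaches Ginkgo via Dogwood → Juniper → Elm → Ginkgo.
Juniper reaches Ginkgo via Juniper → Elm → Ginkgo.
No chain forces Beech (or any of the others) ahead of Ginkgo.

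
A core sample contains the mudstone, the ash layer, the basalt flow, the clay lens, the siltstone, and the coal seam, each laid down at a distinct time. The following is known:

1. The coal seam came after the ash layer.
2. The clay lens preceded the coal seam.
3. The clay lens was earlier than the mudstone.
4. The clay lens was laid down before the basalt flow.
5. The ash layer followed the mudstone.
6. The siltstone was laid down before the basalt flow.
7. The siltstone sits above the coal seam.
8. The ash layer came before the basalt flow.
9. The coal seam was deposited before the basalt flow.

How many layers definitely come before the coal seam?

Directly stated before the coal seam: the ash layer and the clay lens.
The mudstone reaches the coal seam via the mudstone → the ash layer → the coal seam.
No chain forces the siltstone (or any of the others) ahead of the coal seam.
That's the ash layer, the clay lens, and the mudstone — 3 in all.

3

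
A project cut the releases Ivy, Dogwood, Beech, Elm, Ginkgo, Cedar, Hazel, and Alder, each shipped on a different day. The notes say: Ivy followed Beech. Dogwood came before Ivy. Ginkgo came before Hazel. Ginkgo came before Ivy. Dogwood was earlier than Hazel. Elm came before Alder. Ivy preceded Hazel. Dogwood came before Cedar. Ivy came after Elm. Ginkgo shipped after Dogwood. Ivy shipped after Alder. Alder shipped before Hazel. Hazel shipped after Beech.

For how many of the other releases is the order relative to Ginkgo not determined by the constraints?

Forced before Ginkgo: Dogwood; forced after Ginkgo: Hazel and Ivy.
That leaves Alder, Beech, Cedar, and Elm with no forced order relative to Ginkgo — 4.

4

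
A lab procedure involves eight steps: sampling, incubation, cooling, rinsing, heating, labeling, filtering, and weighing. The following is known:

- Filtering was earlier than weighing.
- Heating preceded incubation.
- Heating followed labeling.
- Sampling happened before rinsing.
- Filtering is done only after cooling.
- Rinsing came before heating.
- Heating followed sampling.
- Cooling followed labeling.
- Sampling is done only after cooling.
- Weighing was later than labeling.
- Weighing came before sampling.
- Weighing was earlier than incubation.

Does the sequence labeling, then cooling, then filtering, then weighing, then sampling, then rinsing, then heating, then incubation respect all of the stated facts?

yes

Check each stated constraint against the proposed order — e.g. weighing is ahead of incubation; labeling is ahead of heating. Every pair is in the required order; nothing is violated.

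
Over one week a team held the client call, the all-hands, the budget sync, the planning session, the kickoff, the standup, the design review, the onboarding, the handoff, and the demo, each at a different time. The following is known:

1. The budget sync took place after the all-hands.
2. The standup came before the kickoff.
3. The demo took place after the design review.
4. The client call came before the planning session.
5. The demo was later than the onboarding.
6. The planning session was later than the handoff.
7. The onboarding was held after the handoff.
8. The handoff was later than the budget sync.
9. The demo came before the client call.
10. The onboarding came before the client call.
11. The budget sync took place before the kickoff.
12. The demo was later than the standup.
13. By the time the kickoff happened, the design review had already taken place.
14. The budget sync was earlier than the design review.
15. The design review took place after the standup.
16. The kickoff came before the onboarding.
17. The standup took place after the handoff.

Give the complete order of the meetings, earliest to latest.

The constraints fix every adjacent pair, so only one ordering works:
the all-hands → the budget sync → the handoff → the standup → the design review → the kickoff → the onboarding → the demo → the client call → the planning session.

the all-hands, the budget sync, the handoff, the standup, the design review, the kickoff, the onboarding, the demo, the client call, the planning session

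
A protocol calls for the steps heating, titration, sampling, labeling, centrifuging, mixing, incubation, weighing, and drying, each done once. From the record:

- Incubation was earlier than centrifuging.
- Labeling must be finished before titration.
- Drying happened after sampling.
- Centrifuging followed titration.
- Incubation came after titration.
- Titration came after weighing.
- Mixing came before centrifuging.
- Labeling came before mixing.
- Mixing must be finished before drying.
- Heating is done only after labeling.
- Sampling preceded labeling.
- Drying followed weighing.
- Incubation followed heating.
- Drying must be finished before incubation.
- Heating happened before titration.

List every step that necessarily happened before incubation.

drying, heating, labeling, mixing, sampling, titration, weighing

Directly stated before incubation: drying, heating, and titration.
Labeling reaches incubation via labeling → heating → incubation.
Mixing reaches incubation via mixing → drying → incubation.
Sampling reaches incubation via sampling → drying → incubation.
Likewise weighing reaches incubation by chaining the stated constraints.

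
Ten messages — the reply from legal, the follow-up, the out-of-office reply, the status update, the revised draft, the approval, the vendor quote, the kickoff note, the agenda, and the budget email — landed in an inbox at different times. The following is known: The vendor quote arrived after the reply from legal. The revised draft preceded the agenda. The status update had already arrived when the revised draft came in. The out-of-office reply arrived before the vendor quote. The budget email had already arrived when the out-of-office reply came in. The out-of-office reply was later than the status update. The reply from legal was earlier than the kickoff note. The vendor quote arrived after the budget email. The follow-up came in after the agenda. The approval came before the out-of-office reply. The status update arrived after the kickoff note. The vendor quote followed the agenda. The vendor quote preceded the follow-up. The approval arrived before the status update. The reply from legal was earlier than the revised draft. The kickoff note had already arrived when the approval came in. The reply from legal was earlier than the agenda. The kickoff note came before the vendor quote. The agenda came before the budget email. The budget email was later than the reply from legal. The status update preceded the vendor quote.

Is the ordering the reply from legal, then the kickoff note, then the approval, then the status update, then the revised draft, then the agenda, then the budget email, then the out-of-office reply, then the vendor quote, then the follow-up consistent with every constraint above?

Check each stated constraint against the proposed order — e.g. the kickoff note is ahead of the vendor quote; the reply from legal is ahead of the vendor quote. Every pair is in the required order; nothing is violated.

yes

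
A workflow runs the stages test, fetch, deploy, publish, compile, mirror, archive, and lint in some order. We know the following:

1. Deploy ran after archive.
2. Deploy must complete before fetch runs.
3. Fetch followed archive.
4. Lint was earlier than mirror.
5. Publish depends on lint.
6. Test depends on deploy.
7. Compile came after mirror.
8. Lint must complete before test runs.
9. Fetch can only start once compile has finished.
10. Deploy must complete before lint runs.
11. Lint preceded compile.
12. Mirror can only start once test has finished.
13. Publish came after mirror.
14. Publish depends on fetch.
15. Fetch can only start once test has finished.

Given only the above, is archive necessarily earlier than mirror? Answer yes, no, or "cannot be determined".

Chain the constraints: archive → deploy → test → mirror. Each link is directly stated, so archive comes before mirror.

yes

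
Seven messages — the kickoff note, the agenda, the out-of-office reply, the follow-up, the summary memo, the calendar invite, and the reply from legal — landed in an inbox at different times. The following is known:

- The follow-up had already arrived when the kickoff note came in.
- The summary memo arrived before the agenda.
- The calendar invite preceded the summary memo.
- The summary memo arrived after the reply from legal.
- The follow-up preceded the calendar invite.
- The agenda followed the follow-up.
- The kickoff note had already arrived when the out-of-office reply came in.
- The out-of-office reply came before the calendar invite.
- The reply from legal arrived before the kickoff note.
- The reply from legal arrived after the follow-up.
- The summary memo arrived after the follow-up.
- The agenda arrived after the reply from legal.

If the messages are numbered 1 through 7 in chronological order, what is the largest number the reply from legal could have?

The reply from legal must come before the agenda, the calendar invite, the kickoff note, the out-of-office reply, and the summary memo — 5 messages forced after it.
Everything else can be placed before the reply from legal in some valid order, so the reply from legal can sit as late as position 7 − 5 = 2.

2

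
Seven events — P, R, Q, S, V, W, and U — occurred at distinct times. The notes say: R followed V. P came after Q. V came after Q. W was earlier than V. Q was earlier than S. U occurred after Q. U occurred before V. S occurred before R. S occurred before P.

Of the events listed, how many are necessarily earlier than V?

3

Directly stated before V: Q, U, and W.
No chain forces R (or any of the others) ahead of V.
That's Q, U, and W — 3 in all.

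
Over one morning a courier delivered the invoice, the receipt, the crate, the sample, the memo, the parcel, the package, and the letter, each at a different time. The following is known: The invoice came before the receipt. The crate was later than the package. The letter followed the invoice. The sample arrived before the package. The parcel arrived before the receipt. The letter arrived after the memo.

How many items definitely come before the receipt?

Directly stated before the receipt: the invoice and the parcel.
No chain forces the crate (or any of the others) ahead of the receipt.
That's the invoice and the parcel — 2 in all.

2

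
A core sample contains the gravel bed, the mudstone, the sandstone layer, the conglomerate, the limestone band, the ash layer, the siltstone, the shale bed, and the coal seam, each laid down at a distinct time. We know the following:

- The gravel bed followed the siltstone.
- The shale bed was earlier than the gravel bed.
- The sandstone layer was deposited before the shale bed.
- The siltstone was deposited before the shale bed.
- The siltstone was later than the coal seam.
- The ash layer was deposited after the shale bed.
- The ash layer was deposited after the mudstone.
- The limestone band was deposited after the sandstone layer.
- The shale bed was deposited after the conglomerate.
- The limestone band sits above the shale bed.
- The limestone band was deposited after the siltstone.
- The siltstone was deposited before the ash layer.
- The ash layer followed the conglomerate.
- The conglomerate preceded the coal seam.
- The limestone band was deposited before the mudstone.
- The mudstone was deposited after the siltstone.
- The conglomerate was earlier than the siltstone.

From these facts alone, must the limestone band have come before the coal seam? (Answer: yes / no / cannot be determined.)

no

Tracing the constraints gives the coal seam → the siltstone → the limestone band, so the coal seam must come before the limestone band.
That means the limestone band cannot be before the coal seam.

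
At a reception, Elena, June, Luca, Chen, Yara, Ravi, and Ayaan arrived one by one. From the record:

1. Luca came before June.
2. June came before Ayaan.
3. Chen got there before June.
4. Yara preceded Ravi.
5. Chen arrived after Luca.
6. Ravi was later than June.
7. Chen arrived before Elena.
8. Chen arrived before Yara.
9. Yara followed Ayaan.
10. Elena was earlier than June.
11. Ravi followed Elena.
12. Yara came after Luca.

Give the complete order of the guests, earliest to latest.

Luca, Chen, Elena, June, Ayaan, Yara, Ravi

The constraints fix every adjacent pair, so only one ordering works:
Luca → Chen → Elena → June → Ayaan → Yara → Ravi.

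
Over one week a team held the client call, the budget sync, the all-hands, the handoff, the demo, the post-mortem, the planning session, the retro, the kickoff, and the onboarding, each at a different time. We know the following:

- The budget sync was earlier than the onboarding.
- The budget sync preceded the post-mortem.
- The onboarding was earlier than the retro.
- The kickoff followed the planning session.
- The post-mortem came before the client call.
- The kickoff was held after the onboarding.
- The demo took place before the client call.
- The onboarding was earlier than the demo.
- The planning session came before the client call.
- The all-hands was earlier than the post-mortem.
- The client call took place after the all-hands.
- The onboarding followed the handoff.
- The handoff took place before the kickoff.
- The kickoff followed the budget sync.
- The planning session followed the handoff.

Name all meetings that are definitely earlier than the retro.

Directly stated before the retro: the onboarding.
The budget sync reaches the retro via the budget sync → the onboarding → the retro.
The handoff reaches the retro via the handoff → the onboarding → the retro.
No chain forces the client call (or any of the others) ahead of the retro.

the budget sync, the handoff, the onboarding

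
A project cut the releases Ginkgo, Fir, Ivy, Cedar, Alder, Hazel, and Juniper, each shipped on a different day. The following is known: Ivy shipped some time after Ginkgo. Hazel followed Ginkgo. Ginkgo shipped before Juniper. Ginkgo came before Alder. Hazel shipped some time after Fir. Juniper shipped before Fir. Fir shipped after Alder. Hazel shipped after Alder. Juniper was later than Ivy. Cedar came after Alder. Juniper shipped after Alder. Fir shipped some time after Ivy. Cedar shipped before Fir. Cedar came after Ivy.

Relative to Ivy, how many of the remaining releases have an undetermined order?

1

Forced before Ivy: Ginkgo; forced after Ivy: Cedar, Fir, Hazel, and Juniper.
That leaves Alder with no forced order relative to Ivy — 1.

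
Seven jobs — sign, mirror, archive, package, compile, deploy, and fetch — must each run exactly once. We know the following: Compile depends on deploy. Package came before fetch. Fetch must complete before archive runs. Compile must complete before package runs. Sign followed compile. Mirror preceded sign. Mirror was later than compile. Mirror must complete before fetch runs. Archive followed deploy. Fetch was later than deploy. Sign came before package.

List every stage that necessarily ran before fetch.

Directly stated before fetch: deploy, mirror, and package.
Compile reaches fetch via compile → package → fetch.
Sign reaches fetch via sign → package → fetch.

compile, deploy, mirror, package, sign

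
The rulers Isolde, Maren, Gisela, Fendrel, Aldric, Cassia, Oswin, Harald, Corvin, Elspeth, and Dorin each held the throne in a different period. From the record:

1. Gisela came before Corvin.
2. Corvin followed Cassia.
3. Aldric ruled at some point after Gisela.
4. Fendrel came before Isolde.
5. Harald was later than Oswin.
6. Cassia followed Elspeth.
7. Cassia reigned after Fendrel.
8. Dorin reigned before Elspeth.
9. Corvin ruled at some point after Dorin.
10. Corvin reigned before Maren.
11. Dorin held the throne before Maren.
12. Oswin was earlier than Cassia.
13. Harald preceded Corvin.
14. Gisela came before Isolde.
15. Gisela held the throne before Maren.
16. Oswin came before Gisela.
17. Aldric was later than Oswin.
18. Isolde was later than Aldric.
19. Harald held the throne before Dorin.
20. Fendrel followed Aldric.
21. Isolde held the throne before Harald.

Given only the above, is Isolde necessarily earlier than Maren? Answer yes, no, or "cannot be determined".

yes

Chain the constraints: Isolde → Harald → Corvin → Maren. Each link is directly stated, so Isolde comes before Maren.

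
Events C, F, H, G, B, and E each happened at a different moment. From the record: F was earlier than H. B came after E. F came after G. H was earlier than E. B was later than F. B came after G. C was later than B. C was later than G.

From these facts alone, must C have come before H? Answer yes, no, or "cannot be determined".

no

Tracing the constraints gives H → E → B → C, so H must come before C.
That means C cannot be before H.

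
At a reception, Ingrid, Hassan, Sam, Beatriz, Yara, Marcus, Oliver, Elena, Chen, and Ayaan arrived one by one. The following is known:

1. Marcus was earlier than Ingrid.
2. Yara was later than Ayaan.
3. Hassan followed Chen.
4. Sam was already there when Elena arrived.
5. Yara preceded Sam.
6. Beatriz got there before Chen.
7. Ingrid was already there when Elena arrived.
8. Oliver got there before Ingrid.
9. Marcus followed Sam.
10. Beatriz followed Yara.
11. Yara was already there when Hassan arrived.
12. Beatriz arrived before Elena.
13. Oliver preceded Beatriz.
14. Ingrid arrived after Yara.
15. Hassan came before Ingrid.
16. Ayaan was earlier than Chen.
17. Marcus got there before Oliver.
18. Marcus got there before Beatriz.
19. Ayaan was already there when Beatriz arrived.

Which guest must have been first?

Ayaan

Ayaan has a chain of constraints placing them before every other guest, so Ayaan must be first.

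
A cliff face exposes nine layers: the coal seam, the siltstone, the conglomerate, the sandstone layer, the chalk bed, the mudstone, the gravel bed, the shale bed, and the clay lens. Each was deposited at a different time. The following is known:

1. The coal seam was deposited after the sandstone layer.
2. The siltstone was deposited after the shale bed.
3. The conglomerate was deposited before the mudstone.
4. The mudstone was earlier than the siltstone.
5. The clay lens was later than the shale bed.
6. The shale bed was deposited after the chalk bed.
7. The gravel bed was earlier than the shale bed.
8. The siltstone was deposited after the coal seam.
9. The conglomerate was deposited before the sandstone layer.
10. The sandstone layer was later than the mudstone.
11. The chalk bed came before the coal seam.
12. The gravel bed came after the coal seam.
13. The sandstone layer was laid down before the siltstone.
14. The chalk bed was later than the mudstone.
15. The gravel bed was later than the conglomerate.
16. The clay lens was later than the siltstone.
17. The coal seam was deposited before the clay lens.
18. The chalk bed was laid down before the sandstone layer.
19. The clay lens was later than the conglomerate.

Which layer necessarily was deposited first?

The conglomerate has a chain of constraints placing it before every other layer, so the conglomerate must be first.

the conglomerate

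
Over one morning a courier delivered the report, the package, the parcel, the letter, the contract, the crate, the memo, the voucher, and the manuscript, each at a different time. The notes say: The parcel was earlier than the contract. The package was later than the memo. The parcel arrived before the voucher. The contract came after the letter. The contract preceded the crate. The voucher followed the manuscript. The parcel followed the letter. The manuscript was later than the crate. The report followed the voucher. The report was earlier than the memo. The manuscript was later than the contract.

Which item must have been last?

the package

Every other item has a chain of constraints placing it before the package, so the package is last.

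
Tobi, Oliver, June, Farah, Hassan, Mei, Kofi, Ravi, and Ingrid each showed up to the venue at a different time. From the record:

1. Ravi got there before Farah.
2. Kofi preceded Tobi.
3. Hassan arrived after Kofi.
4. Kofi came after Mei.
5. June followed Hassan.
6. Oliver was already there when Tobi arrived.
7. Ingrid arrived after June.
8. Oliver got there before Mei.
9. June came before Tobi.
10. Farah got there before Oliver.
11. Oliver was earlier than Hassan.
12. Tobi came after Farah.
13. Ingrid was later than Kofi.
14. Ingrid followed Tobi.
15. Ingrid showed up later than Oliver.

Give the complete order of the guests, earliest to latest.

The constraints fix every adjacent pair, so only one ordering works:
Ravi → Farah → Oliver → Mei → Kofi → Hassan → June → Tobi → Ingrid.

Ravi, Farah, Oliver, Mei, Kofi, Hassan, June, Tobi, Ingrid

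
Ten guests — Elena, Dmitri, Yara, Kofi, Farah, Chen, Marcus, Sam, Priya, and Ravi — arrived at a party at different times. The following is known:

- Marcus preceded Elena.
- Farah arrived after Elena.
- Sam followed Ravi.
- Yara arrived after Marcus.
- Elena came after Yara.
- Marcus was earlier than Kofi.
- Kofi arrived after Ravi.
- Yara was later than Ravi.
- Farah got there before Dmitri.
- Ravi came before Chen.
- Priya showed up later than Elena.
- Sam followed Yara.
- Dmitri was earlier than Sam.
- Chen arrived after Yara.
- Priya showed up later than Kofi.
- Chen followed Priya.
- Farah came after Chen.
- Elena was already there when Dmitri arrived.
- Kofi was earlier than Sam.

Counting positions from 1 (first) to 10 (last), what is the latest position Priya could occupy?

Priya must come before Chen, Dmitri, Farah, and Sam — 4 guests forced after them.
Everything else can be placed before Priya in some valid order, so Priya can sit as late as position 10 − 4 = 6.

6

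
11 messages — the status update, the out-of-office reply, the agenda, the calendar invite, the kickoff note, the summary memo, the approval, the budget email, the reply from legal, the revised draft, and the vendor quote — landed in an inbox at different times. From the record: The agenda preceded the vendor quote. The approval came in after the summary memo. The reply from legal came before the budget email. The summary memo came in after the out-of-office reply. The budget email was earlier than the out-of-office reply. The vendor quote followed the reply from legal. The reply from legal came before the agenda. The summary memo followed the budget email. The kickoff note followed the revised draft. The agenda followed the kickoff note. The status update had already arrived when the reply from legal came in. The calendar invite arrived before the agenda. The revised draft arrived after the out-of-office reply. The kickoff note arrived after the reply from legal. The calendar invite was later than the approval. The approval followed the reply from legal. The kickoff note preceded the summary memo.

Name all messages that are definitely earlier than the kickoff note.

Directly stated before the kickoff note: the reply from legal and the revised draft.
The budget email reaches the kickoff note via the budget email → the out-of-office reply → the revised draft → the kickoff note.
The out-of-office reply reaches the kickoff note via the out-of-office reply → the revised draft → the kickoff note.
The status update reaches the kickoff note via the status update → the reply from legal → the kickoff note.
No chain forces the agenda (or any of the others) ahead of the kickoff note.

the budget email, the out-of-office reply, the reply from legal, the revised draft, the status update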